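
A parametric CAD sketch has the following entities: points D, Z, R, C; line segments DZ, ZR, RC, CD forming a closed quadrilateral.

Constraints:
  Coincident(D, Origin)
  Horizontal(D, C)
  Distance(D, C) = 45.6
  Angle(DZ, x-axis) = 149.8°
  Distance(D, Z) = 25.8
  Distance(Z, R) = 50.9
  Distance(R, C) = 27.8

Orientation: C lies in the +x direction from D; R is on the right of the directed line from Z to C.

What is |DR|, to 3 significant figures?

25.1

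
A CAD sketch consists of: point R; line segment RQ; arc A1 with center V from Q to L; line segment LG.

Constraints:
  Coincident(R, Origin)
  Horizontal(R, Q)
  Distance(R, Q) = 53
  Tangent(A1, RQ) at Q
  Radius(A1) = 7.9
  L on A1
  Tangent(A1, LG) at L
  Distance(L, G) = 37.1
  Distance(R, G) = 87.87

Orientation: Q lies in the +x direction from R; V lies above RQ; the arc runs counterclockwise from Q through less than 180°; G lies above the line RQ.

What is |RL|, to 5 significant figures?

59.433

R is at the origin; RQ is horizontal with |RQ| = 53.0 and Q on the +x side, so Q = (53.000, 0.0000). Tangency of A1 to RQ means the radius VQ is perpendicular to RQ, so V = Q + (0, 7.9) = (53.000, 7.9000). Since VL ⟂ LG (tangency), |VG| = √(7.9² + 37.1²) = 37.932 regardless of where L sits on A1. So G lies on both circle(R, 87.87) and circle(V, 37.932); the above-RQ intersection is G = (81.437, 33.003). L is the foot of the tangent from G: L = (59.347, 3.1963).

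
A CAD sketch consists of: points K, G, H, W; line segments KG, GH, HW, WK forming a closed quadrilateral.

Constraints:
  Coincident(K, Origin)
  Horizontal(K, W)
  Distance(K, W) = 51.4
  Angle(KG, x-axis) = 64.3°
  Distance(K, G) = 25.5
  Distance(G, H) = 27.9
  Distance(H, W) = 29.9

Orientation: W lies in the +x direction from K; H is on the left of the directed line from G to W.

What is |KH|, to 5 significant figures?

47.183

K is at the origin; K and W share the same y with |KW| = 51.4 and W in +x, so W = (51.4, 0). KG runs at 64.3° with |KG| = 25.5, so G = (11.058, 22.977). H is determined by |GH| = 27.9 and |HW| = 29.9 together: it lies at the intersection of circle(G, 27.9) and circle(W, 29.9). With |GW| = 46.426, the foot of the radical line on GW is 21.968 from G and the perpendicular offset is √(27.9² − 21.968²) = 17.199. Taking the left-of-GW solution: H = (38.660, 27.050).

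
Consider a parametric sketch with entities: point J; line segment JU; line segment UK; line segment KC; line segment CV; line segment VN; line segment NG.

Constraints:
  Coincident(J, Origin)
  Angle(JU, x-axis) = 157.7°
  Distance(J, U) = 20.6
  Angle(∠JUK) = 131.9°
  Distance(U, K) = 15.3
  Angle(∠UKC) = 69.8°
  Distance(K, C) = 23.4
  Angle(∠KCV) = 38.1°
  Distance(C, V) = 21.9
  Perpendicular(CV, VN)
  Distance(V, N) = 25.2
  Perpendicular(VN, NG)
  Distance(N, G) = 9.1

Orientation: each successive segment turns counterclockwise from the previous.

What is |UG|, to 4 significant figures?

27.34

J is at the origin; JU runs at 157.7° with length 20.6, so U = (-19.06, 7.817). ∠JUK = 131.9° gives UK at -154.2° from the x-axis; with |UK| = 15.3, K = (-32.83, 1.158). ∠UKC = 69.8° gives KC at -44.00° from the x-axis; with |KC| = 23.4, C = (-16.00, -15.10). ∠KCV = 38.1° gives CV at 97.90° from the x-axis; with |CV| = 21.9, V = (-19.01, 6.595). CV is perpendicular to VN, so VN runs at -172.1°; with |VN| = 25.2, N = (-43.97, 3.131). The perpendicularity gives NG at right angles to VN, so NG runs at -82.10°; with |NG| = 9.1, G = (-42.72, -5.882). Then |UG| = |G − U| = 27.34.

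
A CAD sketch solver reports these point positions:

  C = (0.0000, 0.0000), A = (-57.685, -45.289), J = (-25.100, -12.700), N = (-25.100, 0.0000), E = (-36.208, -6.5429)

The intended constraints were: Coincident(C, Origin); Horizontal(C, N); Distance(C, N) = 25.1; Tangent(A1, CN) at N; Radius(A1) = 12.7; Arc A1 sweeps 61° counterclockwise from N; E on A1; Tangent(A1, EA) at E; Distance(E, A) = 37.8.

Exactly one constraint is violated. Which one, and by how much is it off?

Distance(E, A) = 37.8 — off by 6.50.

C = (0.00, 0.00) ✓; C.y = 0.00, N.y = 0.00 ✓; |CN| = 25.10 ✓; ∠(JN, NC) = 90.00° ✓; |JN| = 12.70 ✓; bearing(J→E) − bearing(J→N) = 61.00° ✓; |JE| = 12.70 ✓; ∠(JE, EA) = 90.00° ✓; |EA| = 44.30 ✗.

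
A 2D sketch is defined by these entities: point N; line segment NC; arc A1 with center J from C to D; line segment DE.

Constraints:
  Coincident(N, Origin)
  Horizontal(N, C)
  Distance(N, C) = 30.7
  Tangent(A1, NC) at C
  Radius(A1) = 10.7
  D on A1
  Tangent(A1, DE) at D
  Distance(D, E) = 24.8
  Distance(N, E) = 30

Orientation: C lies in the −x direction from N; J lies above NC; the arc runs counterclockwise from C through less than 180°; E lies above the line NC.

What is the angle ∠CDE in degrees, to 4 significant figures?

148.1°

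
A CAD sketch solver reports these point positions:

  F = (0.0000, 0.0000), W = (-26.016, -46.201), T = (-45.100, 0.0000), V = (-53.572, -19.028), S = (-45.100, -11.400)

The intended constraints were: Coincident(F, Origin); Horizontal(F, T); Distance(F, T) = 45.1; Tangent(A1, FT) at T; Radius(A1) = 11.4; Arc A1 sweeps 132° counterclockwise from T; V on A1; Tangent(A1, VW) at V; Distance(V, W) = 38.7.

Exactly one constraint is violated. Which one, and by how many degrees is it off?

Tangent(A1, VW) at V — off by 3.40°.

F = (0.00, 0.00) ✓; F.y = 0.00, T.y = 0.00 ✓; |FT| = 45.10 ✓; ∠(ST, TF) = 90.00° ✓; |ST| = 11.40 ✓; bearing(S→V) − bearing(S→T) = 132.0° ✓; |SV| = 11.40 ✓; ∠(SV, VW) = 86.60° ✗; |VW| = 38.70 ✓.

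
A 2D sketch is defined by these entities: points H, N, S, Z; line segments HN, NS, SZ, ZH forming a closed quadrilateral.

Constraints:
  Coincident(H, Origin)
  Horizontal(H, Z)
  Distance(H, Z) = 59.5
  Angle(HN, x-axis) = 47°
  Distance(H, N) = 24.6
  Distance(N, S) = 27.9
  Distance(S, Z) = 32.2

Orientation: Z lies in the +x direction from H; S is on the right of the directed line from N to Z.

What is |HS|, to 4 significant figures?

29.15

H is at the origin; HZ is horizontal with |HZ| = 59.5 and Z in +x, so Z = (59.5, 0). HN runs at 47.0° with |HN| = 24.6, so N = (16.78, 17.99). S is determined by |NS| = 27.9 and |SZ| = 32.2 together: it lies at the intersection of circle(N, 27.9) and circle(Z, 32.2). With |NZ| = 46.36, the foot of the radical line on NZ is 20.39 from N and the perpendicular offset is √(27.9² − 20.39²) = 19.04. Taking the right-of-NZ solution: S = (28.18, -7.473).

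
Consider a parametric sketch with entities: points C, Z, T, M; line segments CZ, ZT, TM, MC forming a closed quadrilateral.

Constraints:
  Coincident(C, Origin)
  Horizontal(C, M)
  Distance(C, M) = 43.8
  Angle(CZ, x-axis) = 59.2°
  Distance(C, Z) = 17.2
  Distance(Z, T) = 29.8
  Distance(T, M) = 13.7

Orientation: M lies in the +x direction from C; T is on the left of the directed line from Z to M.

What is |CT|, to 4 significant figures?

40.55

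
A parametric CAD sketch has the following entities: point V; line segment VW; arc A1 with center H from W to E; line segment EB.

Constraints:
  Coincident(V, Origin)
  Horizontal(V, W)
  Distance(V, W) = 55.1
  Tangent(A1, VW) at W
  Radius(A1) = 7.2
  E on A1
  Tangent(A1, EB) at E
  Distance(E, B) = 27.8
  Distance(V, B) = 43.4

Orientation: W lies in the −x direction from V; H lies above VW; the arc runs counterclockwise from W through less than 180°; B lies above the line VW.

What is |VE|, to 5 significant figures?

49.135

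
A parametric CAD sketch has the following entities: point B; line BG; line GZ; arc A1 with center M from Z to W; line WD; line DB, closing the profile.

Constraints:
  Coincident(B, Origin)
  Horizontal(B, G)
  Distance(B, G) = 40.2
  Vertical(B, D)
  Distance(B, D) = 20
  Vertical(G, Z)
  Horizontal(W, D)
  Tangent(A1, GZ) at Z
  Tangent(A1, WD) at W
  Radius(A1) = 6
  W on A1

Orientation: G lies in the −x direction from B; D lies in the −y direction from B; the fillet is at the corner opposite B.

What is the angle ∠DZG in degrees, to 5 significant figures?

98.489°

B is at the origin; BG is horizontal with |BG| = 40.2 and G on the −x side, so G = (-40.200, 0.0000). BD is vertical with |BD| = 20.0 and D on the −y side, so D = (0.0000, -20.000). The virtual corner opposite B is at (-40.200, -20.000). Since A1 is tangent to GZ there, MZ ⟂ GZ and the tangent condition forces MW to be normal to WD, with radius 6.0, so the center M sits 6.0 in from both sides at M = (-34.200, -14.000). That places the tangent points at Z = (-40.200, -14.000) on GZ and W = (-34.200, -20.000) on WD. Then cos ∠DZG = ZD·ZG / (|ZD||ZG|), giving 98.489°.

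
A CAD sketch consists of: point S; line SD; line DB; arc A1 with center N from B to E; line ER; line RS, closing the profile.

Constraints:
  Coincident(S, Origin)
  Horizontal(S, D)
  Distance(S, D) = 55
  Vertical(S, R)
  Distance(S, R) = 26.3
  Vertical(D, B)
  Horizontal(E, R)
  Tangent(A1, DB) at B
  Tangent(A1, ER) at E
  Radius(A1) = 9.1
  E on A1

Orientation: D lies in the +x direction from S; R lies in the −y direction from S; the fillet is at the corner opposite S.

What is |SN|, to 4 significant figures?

49.02

S is at the origin; S and D share the same y with |SD| = 55.0 and D on the +x side, so D = (55.00, 0.000). S and R share the same x with |SR| = 26.3 and R on the −y side, so R = (0.000, -26.30). The virtual corner opposite S is at (55.00, -26.30). A1 meets DB tangentially, so NB is at right angles to DB and A1 meets ER tangentially, so NE is at right angles to ER, with radius 9.1, so the center N sits 9.1 in from both sides at N = (45.90, -17.20). Then |SN| = |N − S| = 49.02.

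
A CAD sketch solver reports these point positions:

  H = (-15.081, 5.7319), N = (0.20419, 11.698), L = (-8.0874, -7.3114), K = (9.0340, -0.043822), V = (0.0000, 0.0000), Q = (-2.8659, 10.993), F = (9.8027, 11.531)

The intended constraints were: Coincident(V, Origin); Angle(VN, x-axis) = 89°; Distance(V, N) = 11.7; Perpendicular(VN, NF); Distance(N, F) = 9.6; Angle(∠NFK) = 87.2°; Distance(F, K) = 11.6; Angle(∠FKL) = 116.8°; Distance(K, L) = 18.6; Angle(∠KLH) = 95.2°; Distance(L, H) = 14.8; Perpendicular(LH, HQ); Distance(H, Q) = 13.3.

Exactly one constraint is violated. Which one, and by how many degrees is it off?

Perpendicular(LH, HQ) — off by 4.90°.

V = (0.00, 0.00) ✓; VN at 89.00° ✓; |VN| = 11.70 ✓; ∠(VN, NF) = 90.00° ✓; |NF| = 9.600 ✓; ∠NFK = 87.20° ✓; |FK| = 11.60 ✓; ∠FKL = 116.8° ✓; |KL| = 18.60 ✓; ∠KLH = 95.20° ✓; |LH| = 14.80 ✓; ∠(LH, HQ) = 94.90° ✗; |HQ| = 13.30 ✓.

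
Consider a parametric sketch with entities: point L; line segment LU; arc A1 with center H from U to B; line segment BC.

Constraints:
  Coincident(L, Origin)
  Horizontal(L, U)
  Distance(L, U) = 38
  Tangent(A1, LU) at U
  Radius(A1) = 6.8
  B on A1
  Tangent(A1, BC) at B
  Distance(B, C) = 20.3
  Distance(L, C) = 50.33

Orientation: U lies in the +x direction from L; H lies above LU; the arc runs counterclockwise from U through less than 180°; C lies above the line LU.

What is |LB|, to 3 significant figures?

45.4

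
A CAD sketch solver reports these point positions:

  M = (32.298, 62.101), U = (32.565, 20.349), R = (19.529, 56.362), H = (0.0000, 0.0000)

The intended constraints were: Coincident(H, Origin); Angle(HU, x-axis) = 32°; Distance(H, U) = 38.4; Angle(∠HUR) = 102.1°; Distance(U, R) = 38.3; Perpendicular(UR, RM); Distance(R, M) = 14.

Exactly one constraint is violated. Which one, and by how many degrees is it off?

Perpendicular(UR, RM) — off by 4.30°.

H = (0.00, 0.00) ✓; HU at 32.00° ✓; |HU| = 38.40 ✓; ∠HUR = 102.1° ✓; |UR| = 38.30 ✓; ∠(UR, RM) = 85.70° ✗; |RM| = 14.00 ✓.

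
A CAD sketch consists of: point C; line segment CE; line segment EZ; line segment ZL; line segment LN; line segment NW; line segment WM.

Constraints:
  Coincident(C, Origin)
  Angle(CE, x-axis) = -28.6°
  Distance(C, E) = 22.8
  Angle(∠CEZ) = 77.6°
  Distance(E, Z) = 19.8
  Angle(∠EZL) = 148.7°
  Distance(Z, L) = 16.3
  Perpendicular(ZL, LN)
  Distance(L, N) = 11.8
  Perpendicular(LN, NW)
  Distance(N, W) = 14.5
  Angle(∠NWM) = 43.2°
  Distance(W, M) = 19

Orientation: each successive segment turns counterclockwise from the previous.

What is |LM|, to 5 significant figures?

1.3702

C is at the origin; CE runs at -28.6° with length 22.8, so E = (20.018, -10.914). ∠CEZ = 77.6° gives EZ at 73.800° from the x-axis; with |EZ| = 19.8, Z = (25.542, 8.0996). ∠EZL = 148.7° gives ZL at 105.10° from the x-axis; with |ZL| = 16.3, L = (21.296, 23.837). ZL is perpendicular to LN, so LN runs at -164.90°; with |LN| = 11.8, N = (9.9032, 20.763). LN is perpendicular to NW, so NW runs at -74.900°; with |NW| = 14.5, W = (13.681, 6.7635). ∠NWM = 43.2° gives WM at 61.900° from the x-axis; with |WM| = 19.0, M = (22.630, 23.524). Then |LM| = |M − L| = 1.3702.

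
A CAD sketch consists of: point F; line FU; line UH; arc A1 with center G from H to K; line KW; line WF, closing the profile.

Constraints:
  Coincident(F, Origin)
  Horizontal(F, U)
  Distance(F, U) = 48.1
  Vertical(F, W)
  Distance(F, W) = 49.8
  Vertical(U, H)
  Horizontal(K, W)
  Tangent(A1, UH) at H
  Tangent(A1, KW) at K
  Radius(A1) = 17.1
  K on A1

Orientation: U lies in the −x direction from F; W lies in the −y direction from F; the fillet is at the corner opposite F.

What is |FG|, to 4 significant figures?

45.06

F is at the origin; F and U share the same y with |FU| = 48.1 and U on the −x side, so U = (-48.10, 0.000). FW is vertical with |FW| = 49.8 and W on the −y side, so W = (0.000, -49.80). The virtual corner opposite F is at (-48.10, -49.80). Tangency of A1 to UH means the radius GH is perpendicular to UH and since A1 is tangent to KW there, GK ⟂ KW, with radius 17.1, so the center G sits 17.1 in from both sides at G = (-31.00, -32.70). Then |FG| = |G − F| = 45.06.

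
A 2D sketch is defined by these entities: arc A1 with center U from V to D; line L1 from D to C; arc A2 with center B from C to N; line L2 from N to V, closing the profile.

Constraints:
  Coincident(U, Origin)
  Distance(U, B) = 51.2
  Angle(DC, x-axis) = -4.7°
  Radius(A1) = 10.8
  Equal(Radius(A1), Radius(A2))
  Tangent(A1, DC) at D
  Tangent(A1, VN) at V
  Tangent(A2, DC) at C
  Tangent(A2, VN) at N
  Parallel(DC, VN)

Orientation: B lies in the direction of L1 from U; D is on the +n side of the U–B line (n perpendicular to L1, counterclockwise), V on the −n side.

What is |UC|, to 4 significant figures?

52.33

Tangency of A1 to both parallel lines with radius 10.8 puts D and V at U ± 10.8·n: D = (0.8849, 10.76), V = (-0.8849, -10.76). Equal radii place C and N the same way about B: C = B + 10.8·n = (51.91, 6.568), N = B − 10.8·n = (50.14, -14.96). Then |UC| = |C − U| = 52.33.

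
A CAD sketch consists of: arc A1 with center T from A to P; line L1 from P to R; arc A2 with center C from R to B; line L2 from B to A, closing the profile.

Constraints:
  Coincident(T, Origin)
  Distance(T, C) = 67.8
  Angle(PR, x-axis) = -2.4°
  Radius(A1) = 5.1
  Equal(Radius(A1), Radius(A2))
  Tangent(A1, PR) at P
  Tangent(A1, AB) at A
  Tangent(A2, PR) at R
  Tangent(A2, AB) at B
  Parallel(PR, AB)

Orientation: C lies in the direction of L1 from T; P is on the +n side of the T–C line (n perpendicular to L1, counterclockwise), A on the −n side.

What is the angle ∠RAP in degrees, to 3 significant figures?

81.4°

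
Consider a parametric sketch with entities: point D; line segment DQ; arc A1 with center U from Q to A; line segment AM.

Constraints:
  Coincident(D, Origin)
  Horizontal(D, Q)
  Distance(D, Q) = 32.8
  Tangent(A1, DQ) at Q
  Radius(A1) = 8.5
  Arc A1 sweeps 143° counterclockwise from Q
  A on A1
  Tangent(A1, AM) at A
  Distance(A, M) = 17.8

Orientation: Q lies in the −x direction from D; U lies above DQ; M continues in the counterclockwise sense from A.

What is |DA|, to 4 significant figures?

31.63

D is at the origin; D and Q share the same y with |DQ| = 32.8 and Q on the −x side, so Q = (-32.80, 0.000). Since A1 is tangent to DQ there, UQ ⟂ DQ, so U = Q + (0, 8.5) = (-32.80, 8.500). On A1, Q sits at bearing -90° from U; a 143° counterclockwise sweep puts A at bearing 53°, so A = U + 8.5·(cos 53°, sin 53°) = (-27.68, 15.29). Then |DA| = |A − D| = 31.63.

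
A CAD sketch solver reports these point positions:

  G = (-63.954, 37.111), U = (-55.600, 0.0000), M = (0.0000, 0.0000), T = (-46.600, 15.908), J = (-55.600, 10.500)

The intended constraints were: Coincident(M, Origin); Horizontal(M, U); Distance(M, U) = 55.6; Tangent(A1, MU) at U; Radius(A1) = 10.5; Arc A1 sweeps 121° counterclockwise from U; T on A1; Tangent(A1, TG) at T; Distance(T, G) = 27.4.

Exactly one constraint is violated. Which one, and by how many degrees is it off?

Tangent(A1, TG) at T — off by 8.30°.

M = (0.00, 0.00) ✓; M.y = 0.00, U.y = 0.00 ✓; |MU| = 55.60 ✓; ∠(JU, UM) = 90.00° ✓; |JU| = 10.50 ✓; bearing(J→T) − bearing(J→U) = 121.0° ✓; |JT| = 10.50 ✓; ∠(JT, TG) = 81.70° ✗; |TG| = 27.40 ✓.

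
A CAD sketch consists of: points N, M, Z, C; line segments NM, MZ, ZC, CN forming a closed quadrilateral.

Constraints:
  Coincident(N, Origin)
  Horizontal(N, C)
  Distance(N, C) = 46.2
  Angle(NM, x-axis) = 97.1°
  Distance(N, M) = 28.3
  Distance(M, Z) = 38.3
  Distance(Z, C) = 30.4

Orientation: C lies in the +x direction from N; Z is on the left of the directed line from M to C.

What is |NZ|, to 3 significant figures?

44.8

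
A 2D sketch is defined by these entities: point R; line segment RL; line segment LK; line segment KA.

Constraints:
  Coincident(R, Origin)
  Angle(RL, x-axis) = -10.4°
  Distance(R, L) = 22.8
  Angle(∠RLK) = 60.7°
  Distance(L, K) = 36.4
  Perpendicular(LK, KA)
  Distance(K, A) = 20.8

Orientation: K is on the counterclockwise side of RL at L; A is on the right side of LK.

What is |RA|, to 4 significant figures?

47.88

∠RLK = 60.7°, so LK runs at -10.4° + (180° − 60.7°) = 108.9° from the x-axis; with |LK| = 36.4, K = L + 36.4·(cos 108.9°, sin 108.9°) = (10.63, 30.32). LK ⟂ KA; with |KA| = 20.8 on the right of LK, A = K + 20.8·(0.9461, 0.3239) = (30.31, 37.06). Then |RA| = |A − R| = 47.88.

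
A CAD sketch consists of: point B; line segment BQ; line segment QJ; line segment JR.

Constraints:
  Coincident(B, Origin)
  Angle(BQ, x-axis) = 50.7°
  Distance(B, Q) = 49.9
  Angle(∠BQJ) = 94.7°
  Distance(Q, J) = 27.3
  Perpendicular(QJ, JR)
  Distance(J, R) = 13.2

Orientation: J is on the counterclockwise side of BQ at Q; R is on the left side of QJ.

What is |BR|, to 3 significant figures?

48.2

B is at the origin; BQ runs at 50.7° with length 49.9, so Q = 49.9·(cos 50.7°, sin 50.7°) = (31.6, 38.6). ∠BQJ = 94.7°, so QJ runs at 50.7° + (180° − 94.7°) = 136° from the x-axis; with |QJ| = 27.3, J = Q + 27.3·(cos 136°, sin 136°) = (12.0, 57.6). QJ is perpendicular to JR; with |JR| = 13.2 on the left of QJ, R = J + 13.2·(-0.695, -0.719) = (2.80, 48.1). Then |BR| = |R − B| = 48.2.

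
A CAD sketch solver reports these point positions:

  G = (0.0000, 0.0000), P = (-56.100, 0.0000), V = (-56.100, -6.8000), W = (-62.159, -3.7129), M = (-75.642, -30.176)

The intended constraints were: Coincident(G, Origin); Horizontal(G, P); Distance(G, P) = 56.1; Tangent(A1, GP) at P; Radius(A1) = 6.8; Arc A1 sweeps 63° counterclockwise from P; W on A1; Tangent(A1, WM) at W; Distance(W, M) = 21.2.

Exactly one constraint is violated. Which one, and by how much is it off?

Distance(W, M) = 21.2 — off by 8.50.

G = (0.00, 0.00) ✓; G.y = 0.00, P.y = 0.00 ✓; |GP| = 56.10 ✓; ∠(VP, PG) = 90.00° ✓; |VP| = 6.800 ✓; bearing(V→W) − bearing(V→P) = 63.00° ✓; |VW| = 6.800 ✓; ∠(VW, WM) = 90.00° ✓; |WM| = 29.70 ✗.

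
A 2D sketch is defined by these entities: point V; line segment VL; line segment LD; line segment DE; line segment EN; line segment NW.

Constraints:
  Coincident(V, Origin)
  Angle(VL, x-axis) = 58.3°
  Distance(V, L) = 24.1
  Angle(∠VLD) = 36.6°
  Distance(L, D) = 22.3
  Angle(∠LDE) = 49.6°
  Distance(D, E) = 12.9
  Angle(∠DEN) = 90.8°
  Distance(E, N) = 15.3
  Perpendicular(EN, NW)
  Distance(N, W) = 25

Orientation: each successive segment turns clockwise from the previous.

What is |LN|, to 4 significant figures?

2.152

V is at the origin; VL runs at 58.3° with length 24.1, so L = (12.66, 20.50). ∠VLD = 36.6° gives LD at -85.10° from the x-axis; with |LD| = 22.3, D = (14.57, -1.714). ∠LDE = 49.6° gives DE at 144.5° from the x-axis; with |DE| = 12.9, E = (4.067, 5.777). ∠DEN = 90.8° gives EN at 55.30° from the x-axis; with |EN| = 15.3, N = (12.78, 18.36). Then |LN| = |N − L| = 2.152.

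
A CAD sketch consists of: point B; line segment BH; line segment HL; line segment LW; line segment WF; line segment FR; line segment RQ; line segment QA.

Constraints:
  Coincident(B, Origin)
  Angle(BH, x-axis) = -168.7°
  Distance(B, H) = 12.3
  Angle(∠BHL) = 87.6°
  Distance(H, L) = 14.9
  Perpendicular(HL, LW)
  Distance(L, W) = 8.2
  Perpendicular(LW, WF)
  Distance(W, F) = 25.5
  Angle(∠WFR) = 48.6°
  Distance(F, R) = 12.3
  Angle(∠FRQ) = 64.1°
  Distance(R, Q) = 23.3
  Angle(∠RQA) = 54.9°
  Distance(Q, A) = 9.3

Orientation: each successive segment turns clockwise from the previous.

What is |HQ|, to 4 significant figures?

21.48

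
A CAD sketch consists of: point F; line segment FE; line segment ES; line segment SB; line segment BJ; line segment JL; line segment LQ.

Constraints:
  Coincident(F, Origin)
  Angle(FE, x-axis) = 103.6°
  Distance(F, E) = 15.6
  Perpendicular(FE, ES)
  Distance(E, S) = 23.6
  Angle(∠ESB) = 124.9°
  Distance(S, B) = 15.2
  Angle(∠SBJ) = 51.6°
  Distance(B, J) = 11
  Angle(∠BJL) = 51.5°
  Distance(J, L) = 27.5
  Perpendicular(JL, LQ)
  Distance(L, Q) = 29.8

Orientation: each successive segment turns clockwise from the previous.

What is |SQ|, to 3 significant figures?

39.9

F is at the origin; FE runs at 103.6° with length 15.6, so E = (-3.67, 15.2). FE ⟂ ES, so ES runs at 13.6°; with |ES| = 23.6, S = (19.3, 20.7). ∠ESB = 124.9° gives SB at -41.5° from the x-axis; with |SB| = 15.2, B = (30.7, 10.6). ∠SBJ = 51.6° gives BJ at -170° from the x-axis; with |BJ| = 11.0, J = (19.8, 8.71). ∠BJL = 51.5° gives JL at 61.6° from the x-axis; with |JL| = 27.5, L = (32.9, 32.9). JL is perpendicular to LQ, so LQ runs at -28.4°; with |LQ| = 29.8, Q = (59.1, 18.7). Then |SQ| = |Q − S| = 39.9.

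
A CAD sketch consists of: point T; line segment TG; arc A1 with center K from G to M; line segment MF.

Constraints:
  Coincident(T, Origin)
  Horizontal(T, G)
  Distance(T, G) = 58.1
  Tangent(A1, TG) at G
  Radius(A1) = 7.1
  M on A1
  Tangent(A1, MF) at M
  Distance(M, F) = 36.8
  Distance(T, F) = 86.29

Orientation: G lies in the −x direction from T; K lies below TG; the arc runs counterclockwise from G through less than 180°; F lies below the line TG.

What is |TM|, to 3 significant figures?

65.0

Checks: |KM| = 7.100 ✓; ∠(KM, MF) = 90.00° ✓; |MF| = 36.80 ✓; |TF| = 86.29 ✓.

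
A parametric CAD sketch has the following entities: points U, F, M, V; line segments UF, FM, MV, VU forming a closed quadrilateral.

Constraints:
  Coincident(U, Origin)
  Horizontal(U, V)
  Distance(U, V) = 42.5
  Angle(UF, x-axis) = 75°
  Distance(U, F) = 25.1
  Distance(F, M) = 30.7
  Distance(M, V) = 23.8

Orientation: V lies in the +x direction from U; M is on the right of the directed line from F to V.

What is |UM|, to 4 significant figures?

19.38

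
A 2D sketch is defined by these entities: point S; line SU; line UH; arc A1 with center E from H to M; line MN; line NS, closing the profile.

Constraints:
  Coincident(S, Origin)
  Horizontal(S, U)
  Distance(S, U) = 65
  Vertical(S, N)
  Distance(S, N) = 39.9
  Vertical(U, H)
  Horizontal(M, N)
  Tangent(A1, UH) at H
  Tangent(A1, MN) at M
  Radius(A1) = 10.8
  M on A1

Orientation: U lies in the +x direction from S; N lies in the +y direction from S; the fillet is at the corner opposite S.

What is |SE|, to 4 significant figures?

61.52

S is at the origin; SU is horizontal with |SU| = 65.0 and U on the +x side, so U = (65.00, 0.000). S and N share the same x with |SN| = 39.9 and N on the +y side, so N = (0.000, 39.90). The virtual corner opposite S is at (65.00, 39.90). Since A1 is tangent to UH there, EH ⟂ UH and A1 meets MN tangentially, so EM is at right angles to MN, with radius 10.8, so the center E sits 10.8 in from both sides at E = (54.20, 29.10). Then |SE| = |E − S| = 61.52.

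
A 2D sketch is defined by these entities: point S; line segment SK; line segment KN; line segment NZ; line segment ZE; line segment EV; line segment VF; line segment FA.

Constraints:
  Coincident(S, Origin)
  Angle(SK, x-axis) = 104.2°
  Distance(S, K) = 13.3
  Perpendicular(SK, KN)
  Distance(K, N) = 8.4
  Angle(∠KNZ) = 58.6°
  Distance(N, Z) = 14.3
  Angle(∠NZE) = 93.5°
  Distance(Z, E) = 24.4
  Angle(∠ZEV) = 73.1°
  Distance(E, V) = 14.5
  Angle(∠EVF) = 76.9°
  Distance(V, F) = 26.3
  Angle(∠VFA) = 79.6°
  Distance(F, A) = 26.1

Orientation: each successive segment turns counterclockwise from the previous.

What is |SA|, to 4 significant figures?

22.60

S is at the origin; SK runs at 104.2° with length 13.3, so K = (-3.263, 12.89). The perpendicularity gives KN at right angles to SK, so KN runs at -165.8°; with |KN| = 8.4, N = (-11.41, 10.83). ∠KNZ = 58.6° gives NZ at -44.40° from the x-axis; with |NZ| = 14.3, Z = (-1.189, 0.8279). ∠NZE = 93.5° gives ZE at 42.10° from the x-axis; with |ZE| = 24.4, E = (16.92, 17.19). ∠ZEV = 73.1° gives EV at 149.0° from the x-axis; with |EV| = 14.5, V = (4.486, 24.65). ∠EVF = 76.9° gives VF at -107.9° from the x-axis; with |VF| = 26.3, F = (-3.597, -0.3726). ∠VFA = 79.6° gives FA at -7.500° from the x-axis; with |FA| = 26.1, A = (22.28, -3.779). Then |SA| = |A − S| = 22.60.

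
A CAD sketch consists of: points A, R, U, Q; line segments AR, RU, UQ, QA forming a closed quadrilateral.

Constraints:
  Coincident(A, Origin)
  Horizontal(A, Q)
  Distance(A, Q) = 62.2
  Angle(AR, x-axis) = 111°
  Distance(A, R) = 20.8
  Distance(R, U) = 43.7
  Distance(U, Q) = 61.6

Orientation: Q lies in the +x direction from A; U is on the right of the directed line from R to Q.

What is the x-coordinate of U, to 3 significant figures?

4.86

Checks: |RU| = 43.70 ✓; |UQ| = 61.60 ✓.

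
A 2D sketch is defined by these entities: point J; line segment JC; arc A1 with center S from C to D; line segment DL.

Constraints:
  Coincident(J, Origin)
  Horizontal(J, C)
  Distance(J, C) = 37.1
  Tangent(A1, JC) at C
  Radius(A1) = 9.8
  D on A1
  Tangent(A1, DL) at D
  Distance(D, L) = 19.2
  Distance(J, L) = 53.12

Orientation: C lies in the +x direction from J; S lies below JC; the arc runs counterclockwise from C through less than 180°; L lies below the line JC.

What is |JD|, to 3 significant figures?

34.4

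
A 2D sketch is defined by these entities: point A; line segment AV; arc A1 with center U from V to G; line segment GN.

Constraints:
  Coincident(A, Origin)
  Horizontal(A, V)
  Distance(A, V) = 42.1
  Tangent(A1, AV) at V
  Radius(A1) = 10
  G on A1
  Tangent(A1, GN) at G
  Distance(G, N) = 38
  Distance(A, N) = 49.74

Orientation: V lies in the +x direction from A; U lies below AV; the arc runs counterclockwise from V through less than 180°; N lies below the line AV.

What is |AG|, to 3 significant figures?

33.3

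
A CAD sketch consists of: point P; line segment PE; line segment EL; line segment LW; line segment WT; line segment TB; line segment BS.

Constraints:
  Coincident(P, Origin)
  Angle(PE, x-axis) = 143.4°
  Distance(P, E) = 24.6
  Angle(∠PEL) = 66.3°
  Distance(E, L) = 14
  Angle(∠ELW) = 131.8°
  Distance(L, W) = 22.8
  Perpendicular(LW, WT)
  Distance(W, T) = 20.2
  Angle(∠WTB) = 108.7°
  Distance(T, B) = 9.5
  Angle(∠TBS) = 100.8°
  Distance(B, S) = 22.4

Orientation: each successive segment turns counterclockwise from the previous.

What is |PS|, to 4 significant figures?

18.24

P is at the origin; PE runs at 143.4° with length 24.6, so E = (-19.75, 14.67). ∠PEL = 66.3° gives EL at -102.9° from the x-axis; with |EL| = 14.0, L = (-22.87, 1.020). ∠ELW = 131.8° gives LW at -54.70° from the x-axis; with |LW| = 22.8, W = (-9.700, -17.59). LW is perpendicular to WT, so WT runs at 35.30°; with |WT| = 20.2, T = (6.786, -5.915). ∠WTB = 108.7° gives TB at 106.6° from the x-axis; with |TB| = 9.5, B = (4.072, 3.189). ∠TBS = 100.8° gives BS at -174.2° from the x-axis; with |BS| = 22.4, S = (-18.21, 0.9257). Then |PS| = |S − P| = 18.24.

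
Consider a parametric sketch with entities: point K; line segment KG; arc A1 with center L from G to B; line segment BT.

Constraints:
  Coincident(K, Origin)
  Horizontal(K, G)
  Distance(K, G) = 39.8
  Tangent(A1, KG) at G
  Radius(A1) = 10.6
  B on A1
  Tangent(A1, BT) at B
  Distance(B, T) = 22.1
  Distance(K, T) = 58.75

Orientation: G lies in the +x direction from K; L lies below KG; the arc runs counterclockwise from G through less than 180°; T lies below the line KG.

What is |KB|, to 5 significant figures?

37.131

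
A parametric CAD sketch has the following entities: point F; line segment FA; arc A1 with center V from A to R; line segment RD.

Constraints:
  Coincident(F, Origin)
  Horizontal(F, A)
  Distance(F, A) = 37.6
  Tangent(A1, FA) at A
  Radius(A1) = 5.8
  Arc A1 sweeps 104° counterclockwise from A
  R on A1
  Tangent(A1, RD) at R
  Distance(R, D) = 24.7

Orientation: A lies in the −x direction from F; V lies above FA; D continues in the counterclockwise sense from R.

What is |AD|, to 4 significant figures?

31.17

F is at the origin; FA is horizontal with |FA| = 37.6 and A on the −x side, so A = (-37.60, 0.000). A1 meets FA tangentially, so VA is at right angles to FA, so V = A + (0, 5.8) = (-37.60, 5.800). On A1, A sits at bearing -90° from V; a 104° counterclockwise sweep puts R at bearing 14°, so R = V + 5.8·(cos 14°, sin 14°) = (-31.97, 7.203). Tangency of A1 to RD means the radius VR is perpendicular to RD, so RD runs along (−sin 14°, cos 14°); with |RD| = 24.7, D = (-37.95, 31.17). Then |AD| = |D − A| = 31.17.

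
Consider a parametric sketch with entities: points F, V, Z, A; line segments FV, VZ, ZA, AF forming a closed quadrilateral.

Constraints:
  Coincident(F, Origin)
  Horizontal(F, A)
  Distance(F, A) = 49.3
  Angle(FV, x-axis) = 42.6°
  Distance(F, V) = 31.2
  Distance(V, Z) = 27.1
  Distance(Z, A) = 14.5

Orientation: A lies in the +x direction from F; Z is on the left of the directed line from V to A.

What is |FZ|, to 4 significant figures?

51.34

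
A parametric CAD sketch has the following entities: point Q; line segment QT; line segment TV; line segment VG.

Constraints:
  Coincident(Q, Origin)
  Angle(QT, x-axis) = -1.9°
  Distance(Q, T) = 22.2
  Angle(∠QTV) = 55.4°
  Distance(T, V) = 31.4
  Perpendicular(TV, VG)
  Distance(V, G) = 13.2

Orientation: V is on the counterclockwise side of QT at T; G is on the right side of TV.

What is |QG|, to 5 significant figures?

36.658

∠QTV = 55.4°, so TV runs at -1.9° + (180° − 55.4°) = 122.70° from the x-axis; with |TV| = 31.4, V = T + 31.4·(cos 122.70°, sin 122.70°) = (5.2242, 25.687). TV ⟂ VG; with |VG| = 13.2 on the right of TV, G = V + 13.2·(0.84151, 0.54024) = (16.332, 32.819). Then |QG| = |G − Q| = 36.658.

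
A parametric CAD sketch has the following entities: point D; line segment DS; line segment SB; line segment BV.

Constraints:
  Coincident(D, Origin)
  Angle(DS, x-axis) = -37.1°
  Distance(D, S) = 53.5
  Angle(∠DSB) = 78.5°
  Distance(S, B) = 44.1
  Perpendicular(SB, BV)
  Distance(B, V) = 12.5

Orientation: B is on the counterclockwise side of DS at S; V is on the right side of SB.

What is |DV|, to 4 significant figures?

73.03

D is at the origin; DS runs at -37.1° with length 53.5, so S = 53.5·(cos -37.1°, sin -37.1°) = (42.67, -32.27). ∠DSB = 78.5°, so SB runs at -37.1° + (180° − 78.5°) = 64.40° from the x-axis; with |SB| = 44.1, B = S + 44.1·(cos 64.40°, sin 64.40°) = (61.73, 7.499). SB ⟂ BV; with |BV| = 12.5 on the right of SB, V = B + 12.5·(0.9018, -0.4321) = (73.00, 2.098). Then |DV| = |V − D| = 73.03.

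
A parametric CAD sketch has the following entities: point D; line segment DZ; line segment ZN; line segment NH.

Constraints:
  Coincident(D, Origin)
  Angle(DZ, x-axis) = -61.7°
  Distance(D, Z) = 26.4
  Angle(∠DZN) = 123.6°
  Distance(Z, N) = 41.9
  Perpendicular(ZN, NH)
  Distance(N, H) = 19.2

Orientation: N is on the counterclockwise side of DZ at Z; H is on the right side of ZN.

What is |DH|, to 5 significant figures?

69.928

D is at the origin; DZ runs at -61.7° with length 26.4, so Z = 26.4·(cos -61.7°, sin -61.7°) = (12.516, -23.245). ∠DZN = 123.6°, so ZN runs at -61.7° + (180° − 123.6°) = -5.3000° from the x-axis; with |ZN| = 41.9, N = Z + 41.9·(cos -5.3000°, sin -5.3000°) = (54.237, -27.115). ZN is perpendicular to NH; with |NH| = 19.2 on the right of ZN, H = N + 19.2·(-0.092371, -0.99572) = (52.463, -46.233). Then |DH| = |H − D| = 69.928.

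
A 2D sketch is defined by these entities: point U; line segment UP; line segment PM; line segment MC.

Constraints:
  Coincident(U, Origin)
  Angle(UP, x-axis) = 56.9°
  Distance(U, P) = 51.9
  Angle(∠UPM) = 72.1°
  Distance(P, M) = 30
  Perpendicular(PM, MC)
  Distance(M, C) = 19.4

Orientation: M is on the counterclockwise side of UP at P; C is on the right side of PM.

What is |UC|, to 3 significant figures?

70.2

U is at the origin; UP runs at 56.9° with length 51.9, so P = 51.9·(cos 56.9°, sin 56.9°) = (28.3, 43.5). ∠UPM = 72.1°, so PM runs at 56.9° + (180° − 72.1°) = 165° from the x-axis; with |PM| = 30.0, M = P + 30.0·(cos 165°, sin 165°) = (-0.608, 51.3). PM is perpendicular to MC; with |MC| = 19.4 on the right of PM, C = M + 19.4·(0.262, 0.965) = (4.48, 70.1). Then |UC| = |C − U| = 70.2.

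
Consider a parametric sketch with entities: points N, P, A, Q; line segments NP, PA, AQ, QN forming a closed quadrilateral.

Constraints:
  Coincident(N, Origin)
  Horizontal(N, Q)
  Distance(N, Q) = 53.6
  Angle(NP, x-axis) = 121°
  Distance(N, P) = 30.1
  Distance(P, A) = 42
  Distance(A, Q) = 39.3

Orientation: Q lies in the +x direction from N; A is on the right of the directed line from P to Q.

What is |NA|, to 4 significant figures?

14.91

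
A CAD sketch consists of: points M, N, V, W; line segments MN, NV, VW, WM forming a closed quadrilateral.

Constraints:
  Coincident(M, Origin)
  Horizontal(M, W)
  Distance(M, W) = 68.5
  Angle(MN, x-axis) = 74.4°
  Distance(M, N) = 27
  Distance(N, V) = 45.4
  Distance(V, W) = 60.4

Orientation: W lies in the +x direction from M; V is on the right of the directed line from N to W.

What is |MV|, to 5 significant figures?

22.265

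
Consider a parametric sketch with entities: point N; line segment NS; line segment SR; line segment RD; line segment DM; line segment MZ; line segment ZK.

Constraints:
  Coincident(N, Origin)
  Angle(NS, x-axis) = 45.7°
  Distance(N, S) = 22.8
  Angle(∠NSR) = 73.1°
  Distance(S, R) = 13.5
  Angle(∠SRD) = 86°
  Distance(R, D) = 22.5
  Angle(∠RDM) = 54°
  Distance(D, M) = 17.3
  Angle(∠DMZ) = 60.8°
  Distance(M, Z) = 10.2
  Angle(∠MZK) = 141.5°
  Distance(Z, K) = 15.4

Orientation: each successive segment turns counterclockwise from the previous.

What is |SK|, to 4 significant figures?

26.02

N is at the origin; NS runs at 45.7° with length 22.8, so S = (15.92, 16.32). ∠NSR = 73.1° gives SR at 152.6° from the x-axis; with |SR| = 13.5, R = (3.938, 22.53). ∠SRD = 86.0° gives RD at -113.4° from the x-axis; with |RD| = 22.5, D = (-4.997, 1.881). ∠RDM = 54.0° gives DM at 12.60° from the x-axis; with |DM| = 17.3, M = (11.89, 5.655). ∠DMZ = 60.8° gives MZ at 131.8° from the x-axis; with |MZ| = 10.2, Z = (5.087, 13.26). ∠MZK = 141.5° gives ZK at 170.3° from the x-axis; with |ZK| = 15.4, K = (-10.09, 15.85). Then |SK| = |K − S| = 26.02.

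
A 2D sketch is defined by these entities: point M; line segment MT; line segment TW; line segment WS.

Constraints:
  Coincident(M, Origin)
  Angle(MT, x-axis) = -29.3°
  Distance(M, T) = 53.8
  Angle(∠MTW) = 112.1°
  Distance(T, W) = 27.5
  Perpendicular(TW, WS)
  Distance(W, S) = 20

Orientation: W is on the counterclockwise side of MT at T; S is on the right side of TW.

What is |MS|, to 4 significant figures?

84.60

M is at the origin; MT runs at -29.3° with length 53.8, so T = 53.8·(cos -29.3°, sin -29.3°) = (46.92, -26.33). ∠MTW = 112.1°, so TW runs at -29.3° + (180° − 112.1°) = 38.60° from the x-axis; with |TW| = 27.5, W = T + 27.5·(cos 38.60°, sin 38.60°) = (68.41, -9.172). The perpendicularity gives WS at right angles to TW; with |WS| = 20.0 on the right of TW, S = W + 20.0·(0.6239, -0.7815) = (80.89, -24.80). Then |MS| = |S − M| = 84.60.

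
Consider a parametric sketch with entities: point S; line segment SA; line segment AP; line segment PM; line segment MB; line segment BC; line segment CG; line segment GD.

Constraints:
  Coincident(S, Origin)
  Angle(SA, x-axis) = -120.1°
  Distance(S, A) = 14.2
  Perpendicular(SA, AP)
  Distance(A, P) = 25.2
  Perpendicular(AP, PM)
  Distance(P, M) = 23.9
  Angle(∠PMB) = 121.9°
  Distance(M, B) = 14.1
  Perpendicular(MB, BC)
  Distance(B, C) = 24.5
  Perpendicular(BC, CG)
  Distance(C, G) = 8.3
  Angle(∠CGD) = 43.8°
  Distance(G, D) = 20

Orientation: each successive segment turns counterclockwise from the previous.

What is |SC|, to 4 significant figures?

3.660

∠PMB = 121.9° gives MB at 118.0° from the x-axis; with |MB| = 14.1, B = (20.05, 8.203). MB ⟂ BC, so BC runs at -152.0°; with |BC| = 24.5, C = (-1.585, -3.299). Then |SC| = |C − S| = 3.660.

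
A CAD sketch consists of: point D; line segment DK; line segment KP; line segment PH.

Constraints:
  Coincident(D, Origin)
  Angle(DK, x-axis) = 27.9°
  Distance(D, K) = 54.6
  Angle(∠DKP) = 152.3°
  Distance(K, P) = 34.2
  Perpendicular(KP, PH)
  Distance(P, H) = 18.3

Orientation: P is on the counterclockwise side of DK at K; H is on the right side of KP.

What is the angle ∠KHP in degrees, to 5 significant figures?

61.849°

∠DKP = 152.3°, so KP runs at 27.9° + (180° − 152.3°) = 55.600° from the x-axis; with |KP| = 34.2, P = K + 34.2·(cos 55.600°, sin 55.600°) = (67.575, 53.768). KP ⟂ PH; with |PH| = 18.3 on the right of KP, H = P + 18.3·(0.82511, -0.56497) = (82.675, 43.429). Then cos ∠KHP = HK·HP / (|HK||HP|), giving 61.849°.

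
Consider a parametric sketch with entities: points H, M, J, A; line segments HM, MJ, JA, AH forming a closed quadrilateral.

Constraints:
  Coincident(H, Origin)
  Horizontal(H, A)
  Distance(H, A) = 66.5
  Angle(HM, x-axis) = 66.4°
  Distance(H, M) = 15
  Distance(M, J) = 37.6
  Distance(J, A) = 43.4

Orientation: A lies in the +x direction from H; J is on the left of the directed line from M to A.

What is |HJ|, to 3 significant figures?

50.6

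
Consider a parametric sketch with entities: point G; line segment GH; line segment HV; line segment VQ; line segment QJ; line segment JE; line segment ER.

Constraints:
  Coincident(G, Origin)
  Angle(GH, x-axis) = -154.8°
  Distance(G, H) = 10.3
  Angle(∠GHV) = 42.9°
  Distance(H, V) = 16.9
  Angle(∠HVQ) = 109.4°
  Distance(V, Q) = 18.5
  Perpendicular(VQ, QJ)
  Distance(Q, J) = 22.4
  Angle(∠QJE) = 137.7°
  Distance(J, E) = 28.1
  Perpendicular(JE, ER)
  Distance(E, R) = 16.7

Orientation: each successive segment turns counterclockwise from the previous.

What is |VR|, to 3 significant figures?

34.4

∠QJE = 137.7° gives JE at -175° from the x-axis; with |JE| = 28.1, E = (-27.9, 16.2). The perpendicularity gives ER at right angles to JE, so ER runs at -84.8°; with |ER| = 16.7, R = (-26.4, -0.435). Then |VR| = |R − V| = 34.4.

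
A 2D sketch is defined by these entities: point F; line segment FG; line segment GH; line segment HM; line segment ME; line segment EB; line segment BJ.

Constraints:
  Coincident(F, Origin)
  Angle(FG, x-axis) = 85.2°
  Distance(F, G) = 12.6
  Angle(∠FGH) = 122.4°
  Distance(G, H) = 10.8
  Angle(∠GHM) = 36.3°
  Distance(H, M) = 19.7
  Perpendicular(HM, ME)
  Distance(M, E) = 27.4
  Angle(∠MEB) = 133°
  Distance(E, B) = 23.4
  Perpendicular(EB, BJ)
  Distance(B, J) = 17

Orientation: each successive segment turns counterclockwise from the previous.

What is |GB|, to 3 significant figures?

37.5

HM ⟂ ME, so ME runs at 16.5°; with |ME| = 27.4, E = (24.3, 7.98). ∠MEB = 133.0° gives EB at 63.5° from the x-axis; with |EB| = 23.4, B = (34.8, 28.9). Then |GB| = |B − G| = 37.5.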